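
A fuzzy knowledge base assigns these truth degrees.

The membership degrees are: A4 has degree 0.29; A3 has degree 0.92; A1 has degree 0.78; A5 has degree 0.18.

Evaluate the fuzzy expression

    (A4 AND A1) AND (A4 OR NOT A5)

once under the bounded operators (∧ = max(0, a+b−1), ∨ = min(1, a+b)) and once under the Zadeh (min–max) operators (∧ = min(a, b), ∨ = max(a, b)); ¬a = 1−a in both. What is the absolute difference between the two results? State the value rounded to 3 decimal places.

Under bounded:
  A4 AND A1 = max(0, a+b−1) on (0.29, 0.78) = 0.07
  NOT A5 = 1 − 0.18 = 0.82
  A4 OR NOT A5 = min(1, a+b) on (0.29, 0.82) = 1.00
  (A4 AND A1) AND (A4 OR NOT A5) = max(0, a+b−1) on (0.07, 1.00) = 0.07
  → value = 0.0700
Under Zadeh (min–max):
  A4 AND A1 = min(a, b) on (0.29, 0.78) = 0.29
  NOT A5 = 1 − 0.18 = 0.82
  A4 OR NOT A5 = max(a, b) on (0.29, 0.82) = 0.82
  (A4 AND A1) AND (A4 OR NOT A5) = min(a, b) on (0.29, 0.82) = 0.29
  → value = 0.2900
|0.0700 − 0.2900| = 0.220

0.220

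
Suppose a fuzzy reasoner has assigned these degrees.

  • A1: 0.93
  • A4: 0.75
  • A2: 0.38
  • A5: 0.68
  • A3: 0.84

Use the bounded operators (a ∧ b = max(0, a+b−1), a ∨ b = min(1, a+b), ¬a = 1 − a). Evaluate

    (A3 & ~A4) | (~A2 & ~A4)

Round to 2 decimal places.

~A4 = 1 − 0.75 = 0.25
A3 & ~A4 = max(0, a+b−1) on (0.84, 0.25) = 0.09
~A2 = 1 − 0.38 = 0.62
~A4 = 1 − 0.75 = 0.25
~A2 & ~A4 = max(0, a+b−1) on (0.62, 0.25) = 0.00
(A3 & ~A4) | (~A2 & ~A4) = min(1, a+b) on (0.09, 0.00) = 0.09

0.09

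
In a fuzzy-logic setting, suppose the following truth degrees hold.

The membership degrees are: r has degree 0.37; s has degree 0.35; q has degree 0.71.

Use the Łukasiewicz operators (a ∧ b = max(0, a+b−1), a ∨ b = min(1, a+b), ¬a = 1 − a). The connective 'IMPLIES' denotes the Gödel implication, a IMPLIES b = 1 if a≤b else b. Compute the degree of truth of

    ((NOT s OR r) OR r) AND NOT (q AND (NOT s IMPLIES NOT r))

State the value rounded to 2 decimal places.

NOT s = 1 − 0.35 = 0.65
NOT s OR r = min(1, a+b) on (0.65, 0.37) = 1.00
(NOT s OR r) OR r = min(1, a+b) on (1.00, 0.37) = 1.00
NOT s = 1 − 0.35 = 0.65
NOT r = 1 − 0.37 = 0.63
NOT s IMPLIES NOT r  [Gödel: 1 if a≤b else b] with a=0.65, b=0.63 → 0.63
q AND (NOT s IMPLIES NOT r) = max(0, a+b−1) on (0.71, 0.63) = 0.34
NOT (q AND (NOT s IMPLIES NOT r)) = 1 − 0.34 = 0.66
((NOT s OR r) OR r) AND NOT (q AND (NOT s IMPLIES NOT r)) = max(0, a+b−1) on (1.00, 0.66) = 0.66

0.66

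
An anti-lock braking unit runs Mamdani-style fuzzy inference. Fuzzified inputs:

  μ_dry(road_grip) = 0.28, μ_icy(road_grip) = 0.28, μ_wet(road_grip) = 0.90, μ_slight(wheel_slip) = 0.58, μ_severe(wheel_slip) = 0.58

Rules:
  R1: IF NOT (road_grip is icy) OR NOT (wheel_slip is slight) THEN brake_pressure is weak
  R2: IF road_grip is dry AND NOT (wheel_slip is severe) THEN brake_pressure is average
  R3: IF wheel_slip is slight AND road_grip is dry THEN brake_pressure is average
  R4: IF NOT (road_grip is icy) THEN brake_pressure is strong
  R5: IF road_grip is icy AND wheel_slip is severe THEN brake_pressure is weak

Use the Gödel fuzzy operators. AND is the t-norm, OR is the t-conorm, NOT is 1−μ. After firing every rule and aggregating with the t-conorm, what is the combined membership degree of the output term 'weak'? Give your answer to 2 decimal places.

0.72

R1: ¬icy=1−0.28=0.72, ¬slight=1−0.58=0.42; OR[max(a, b)] → w = 0.72
R2: dry=0.28, ¬severe=1−0.58=0.42; AND[min(a, b)] → w = 0.28
R3: slight=0.58, dry=0.28; AND[min(a, b)] → w = 0.28
R4: ¬icy=1−0.28=0.72 → w = 0.72
R5: icy=0.28, severe=0.58; AND[min(a, b)] → w = 0.28
Rules with consequent 'weak': {R1, R5} → strengths 0.72, 0.28
Aggregate via t-conorm [max(a, b)]: 0.72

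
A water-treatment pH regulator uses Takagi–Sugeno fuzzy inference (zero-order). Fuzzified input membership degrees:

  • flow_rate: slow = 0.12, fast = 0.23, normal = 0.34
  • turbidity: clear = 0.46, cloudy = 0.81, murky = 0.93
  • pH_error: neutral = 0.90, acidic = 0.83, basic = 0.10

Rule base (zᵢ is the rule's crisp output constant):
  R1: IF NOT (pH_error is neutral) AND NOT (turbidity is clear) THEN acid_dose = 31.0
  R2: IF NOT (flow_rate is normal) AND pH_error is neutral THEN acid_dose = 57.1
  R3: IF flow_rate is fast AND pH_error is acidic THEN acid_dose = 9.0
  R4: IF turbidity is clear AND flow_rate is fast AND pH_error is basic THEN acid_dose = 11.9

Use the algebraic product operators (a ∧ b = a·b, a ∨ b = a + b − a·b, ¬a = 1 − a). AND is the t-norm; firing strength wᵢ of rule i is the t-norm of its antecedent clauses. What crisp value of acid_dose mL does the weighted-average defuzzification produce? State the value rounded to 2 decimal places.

44.07

R1 (z=31.0): ¬neutral=1−0.90=0.10, ¬clear=1−0.46=0.54; AND[a·b] → w = 0.0540
R2 (z=57.1): ¬normal=1−0.34=0.66, neutral=0.90; AND[a·b] → w = 0.5940
R3 (z=9.0): fast=0.23, acidic=0.83; AND[a·b] → w = 0.1909
R4 (z=11.9): clear=0.46, fast=0.23, basic=0.10; AND[a·b] → w = 0.0106
Weighted average = (0.0540·31.0 + 0.5940·57.1 + 0.1909·9.0 + 0.0106·11.9) / (0.0540 + 0.5940 + 0.1909 + 0.0106)
  = 37.4354 / 0.8495 = 44.07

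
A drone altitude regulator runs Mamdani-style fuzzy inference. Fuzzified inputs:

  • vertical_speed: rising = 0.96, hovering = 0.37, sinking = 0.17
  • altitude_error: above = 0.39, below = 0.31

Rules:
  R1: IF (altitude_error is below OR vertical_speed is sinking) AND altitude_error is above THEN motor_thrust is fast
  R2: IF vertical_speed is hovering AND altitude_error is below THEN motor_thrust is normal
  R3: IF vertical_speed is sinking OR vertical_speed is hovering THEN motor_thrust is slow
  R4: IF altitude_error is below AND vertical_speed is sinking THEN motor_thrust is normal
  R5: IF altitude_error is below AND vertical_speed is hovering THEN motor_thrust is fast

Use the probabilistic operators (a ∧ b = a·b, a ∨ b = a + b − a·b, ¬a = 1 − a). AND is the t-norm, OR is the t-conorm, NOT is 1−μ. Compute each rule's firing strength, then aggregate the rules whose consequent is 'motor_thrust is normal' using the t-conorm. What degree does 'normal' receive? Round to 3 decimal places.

0.161

R1: (below=0.31 OR sinking=0.17) = 0.4273; AND[a·b] with above=0.39 → w = 0.1666
R2: hovering=0.37, below=0.31; AND[a·b] → w = 0.1147
R3: sinking=0.17, hovering=0.37; OR[a + b − a·b] → w = 0.4771
R4: below=0.31, sinking=0.17; AND[a·b] → w = 0.0527
R5: below=0.31, hovering=0.37; AND[a·b] → w = 0.1147
Rules with consequent 'normal': {R2, R4} → strengths 0.1147, 0.0527
Aggregate via t-conorm [a + b − a·b]: 0.1614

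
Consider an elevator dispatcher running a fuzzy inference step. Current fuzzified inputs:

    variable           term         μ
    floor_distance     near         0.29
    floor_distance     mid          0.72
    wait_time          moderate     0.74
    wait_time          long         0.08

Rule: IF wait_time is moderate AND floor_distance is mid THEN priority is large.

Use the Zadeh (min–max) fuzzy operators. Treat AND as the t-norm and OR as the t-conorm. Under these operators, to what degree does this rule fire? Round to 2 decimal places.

firing strength: moderate=0.74, mid=0.72; AND[min(a, b)] → w = 0.72

0.72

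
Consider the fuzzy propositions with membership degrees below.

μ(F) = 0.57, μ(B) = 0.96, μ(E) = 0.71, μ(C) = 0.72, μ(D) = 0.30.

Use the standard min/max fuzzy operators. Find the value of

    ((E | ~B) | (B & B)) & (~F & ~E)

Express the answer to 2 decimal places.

0.29

~B = 1 − 0.96 = 0.04
E | ~B = max(a, b) on (0.71, 0.04) = 0.71
B & B = min(a, b) on (0.96, 0.96) = 0.96
(E | ~B) | (B & B) = max(a, b) on (0.71, 0.96) = 0.96
~F = 1 − 0.57 = 0.43
~E = 1 − 0.71 = 0.29
~F & ~E = min(a, b) on (0.43, 0.29) = 0.29
((E | ~B) | (B & B)) & (~F & ~E) = min(a, b) on (0.96, 0.29) = 0.29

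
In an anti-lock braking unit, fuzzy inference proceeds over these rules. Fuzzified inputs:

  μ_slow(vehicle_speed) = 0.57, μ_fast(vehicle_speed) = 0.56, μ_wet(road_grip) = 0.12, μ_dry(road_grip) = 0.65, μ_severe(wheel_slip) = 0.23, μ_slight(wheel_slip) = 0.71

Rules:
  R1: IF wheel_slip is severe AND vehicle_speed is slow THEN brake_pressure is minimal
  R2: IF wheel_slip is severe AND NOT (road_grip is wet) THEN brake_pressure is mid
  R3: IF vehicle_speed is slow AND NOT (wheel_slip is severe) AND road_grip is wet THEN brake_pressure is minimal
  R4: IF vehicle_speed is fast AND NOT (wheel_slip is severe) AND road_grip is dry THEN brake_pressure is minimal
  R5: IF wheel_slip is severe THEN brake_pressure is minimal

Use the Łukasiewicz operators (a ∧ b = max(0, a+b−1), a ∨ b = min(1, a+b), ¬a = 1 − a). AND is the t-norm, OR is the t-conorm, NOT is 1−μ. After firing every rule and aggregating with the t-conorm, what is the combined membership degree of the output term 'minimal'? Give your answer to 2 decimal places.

R1: severe=0.23, slow=0.57; AND[max(0, a+b−1)] → w = 0.00
R2: severe=0.23, ¬wet=1−0.12=0.88; AND[max(0, a+b−1)] → w = 0.11
R3: slow=0.57, ¬severe=1−0.23=0.77, wet=0.12; AND[max(0, a+b−1)] → w = 0.00
R4: fast=0.56, ¬severe=1−0.23=0.77, dry=0.65; AND[max(0, a+b−1)] → w = 0.00
R5: severe=0.23 → w = 0.23
Rules with consequent 'minimal': {R1, R3, R4, R5} → strengths 0.00, 0.00, 0.00, 0.23
Aggregate via t-conorm [min(1, a+b)]: 0.23

0.23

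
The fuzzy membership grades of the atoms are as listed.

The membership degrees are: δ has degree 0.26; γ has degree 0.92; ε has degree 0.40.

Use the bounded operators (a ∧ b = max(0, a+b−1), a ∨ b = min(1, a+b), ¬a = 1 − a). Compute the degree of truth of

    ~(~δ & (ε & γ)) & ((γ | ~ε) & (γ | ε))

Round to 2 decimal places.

0.94

~δ = 1 − 0.26 = 0.74
ε & γ = max(0, a+b−1) on (0.40, 0.92) = 0.32
~δ & (ε & γ) = max(0, a+b−1) on (0.74, 0.32) = 0.06
~(~δ & (ε & γ)) = 1 − 0.06 = 0.94
~ε = 1 − 0.40 = 0.60
γ | ~ε = min(1, a+b) on (0.92, 0.60) = 1.00
γ | ε = min(1, a+b) on (0.92, 0.40) = 1.00
(γ | ~ε) & (γ | ε) = max(0, a+b−1) on (1.00, 1.00) = 1.00
~(~δ & (ε & γ)) & ((γ | ~ε) & (γ | ε)) = max(0, a+b−1) on (0.94, 1.00) = 0.94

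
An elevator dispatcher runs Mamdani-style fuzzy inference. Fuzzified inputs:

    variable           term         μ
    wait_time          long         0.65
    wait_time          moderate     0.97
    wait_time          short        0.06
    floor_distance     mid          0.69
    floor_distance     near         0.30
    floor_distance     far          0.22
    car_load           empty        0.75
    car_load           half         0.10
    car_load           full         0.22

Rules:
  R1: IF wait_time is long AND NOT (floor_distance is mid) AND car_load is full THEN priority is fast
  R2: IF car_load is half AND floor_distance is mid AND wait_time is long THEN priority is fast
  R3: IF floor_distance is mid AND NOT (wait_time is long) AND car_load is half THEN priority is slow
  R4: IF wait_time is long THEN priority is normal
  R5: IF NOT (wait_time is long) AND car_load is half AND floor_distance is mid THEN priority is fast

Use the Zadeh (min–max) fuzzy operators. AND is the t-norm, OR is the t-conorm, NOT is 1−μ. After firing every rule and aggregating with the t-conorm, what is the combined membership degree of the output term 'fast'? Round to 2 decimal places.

R1: long=0.65, ¬mid=1−0.69=0.31, full=0.22; AND[min(a, b)] → w = 0.22
R2: half=0.10, mid=0.69, long=0.65; AND[min(a, b)] → w = 0.10
R3: mid=0.69, ¬long=1−0.65=0.35, half=0.10; AND[min(a, b)] → w = 0.10
R4: long=0.65 → w = 0.65
R5: ¬long=1−0.65=0.35, half=0.10, mid=0.69; AND[min(a, b)] → w = 0.10
Rules with consequent 'fast': {R1, R2, R5} → strengths 0.22, 0.10, 0.10
Aggregate via t-conorm [max(a, b)]: 0.22

0.22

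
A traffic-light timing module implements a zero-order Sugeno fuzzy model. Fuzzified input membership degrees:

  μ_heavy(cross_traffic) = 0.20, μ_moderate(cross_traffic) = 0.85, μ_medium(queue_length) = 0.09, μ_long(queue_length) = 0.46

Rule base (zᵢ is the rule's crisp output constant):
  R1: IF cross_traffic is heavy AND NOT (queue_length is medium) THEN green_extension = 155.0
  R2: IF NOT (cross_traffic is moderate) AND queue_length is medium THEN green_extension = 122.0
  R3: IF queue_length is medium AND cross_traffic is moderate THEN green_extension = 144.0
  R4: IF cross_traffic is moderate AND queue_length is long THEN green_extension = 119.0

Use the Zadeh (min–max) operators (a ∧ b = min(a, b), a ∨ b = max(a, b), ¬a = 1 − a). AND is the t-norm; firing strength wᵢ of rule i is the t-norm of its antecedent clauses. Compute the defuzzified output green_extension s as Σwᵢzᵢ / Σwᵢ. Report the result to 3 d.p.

R1 (z=155.0): heavy=0.20, ¬medium=1−0.09=0.91; AND[min(a, b)] → w = 0.20
R2 (z=122.0): ¬moderate=1−0.85=0.15, medium=0.09; AND[min(a, b)] → w = 0.09
R3 (z=144.0): medium=0.09, moderate=0.85; AND[min(a, b)] → w = 0.09
R4 (z=119.0): moderate=0.85, long=0.46; AND[min(a, b)] → w = 0.46
Weighted average = (0.20·155.0 + 0.09·122.0 + 0.09·144.0 + 0.46·119.0) / (0.20 + 0.09 + 0.09 + 0.46)
  = 109.6800 / 0.8400 = 130.571

130.571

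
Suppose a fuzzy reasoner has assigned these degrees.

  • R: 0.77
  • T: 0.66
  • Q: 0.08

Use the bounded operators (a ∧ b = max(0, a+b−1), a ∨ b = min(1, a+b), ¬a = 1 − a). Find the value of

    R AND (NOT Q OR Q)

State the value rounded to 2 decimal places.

NOT Q = 1 − 0.08 = 0.92
NOT Q OR Q = min(1, a+b) on (0.92, 0.08) = 1.00
R AND (NOT Q OR Q) = max(0, a+b−1) on (0.77, 1.00) = 0.77

0.77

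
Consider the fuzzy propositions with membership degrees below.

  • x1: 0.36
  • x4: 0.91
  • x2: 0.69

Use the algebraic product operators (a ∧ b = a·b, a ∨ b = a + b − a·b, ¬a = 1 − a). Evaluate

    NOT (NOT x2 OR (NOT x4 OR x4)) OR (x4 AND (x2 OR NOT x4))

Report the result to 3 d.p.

NOT x2 = 1 − 0.6900 = 0.3100
NOT x4 = 1 − 0.9100 = 0.0900
NOT x4 OR x4 = a + b − a·b on (0.0900, 0.9100) = 0.9181
NOT x2 OR (NOT x4 OR x4) = a + b − a·b on (0.3100, 0.9181) = 0.9435
NOT (NOT x2 OR (NOT x4 OR x4)) = 1 − 0.9435 = 0.0565
NOT x4 = 1 − 0.9100 = 0.0900
x2 OR NOT x4 = a + b − a·b on (0.6900, 0.0900) = 0.7179
x4 AND (x2 OR NOT x4) = a·b on (0.9100, 0.7179) = 0.6533
NOT (NOT x2 OR (NOT x4 OR x4)) OR (x4 AND (x2 OR NOT x4)) = a + b − a·b on (0.0565, 0.6533) = 0.6729

0.673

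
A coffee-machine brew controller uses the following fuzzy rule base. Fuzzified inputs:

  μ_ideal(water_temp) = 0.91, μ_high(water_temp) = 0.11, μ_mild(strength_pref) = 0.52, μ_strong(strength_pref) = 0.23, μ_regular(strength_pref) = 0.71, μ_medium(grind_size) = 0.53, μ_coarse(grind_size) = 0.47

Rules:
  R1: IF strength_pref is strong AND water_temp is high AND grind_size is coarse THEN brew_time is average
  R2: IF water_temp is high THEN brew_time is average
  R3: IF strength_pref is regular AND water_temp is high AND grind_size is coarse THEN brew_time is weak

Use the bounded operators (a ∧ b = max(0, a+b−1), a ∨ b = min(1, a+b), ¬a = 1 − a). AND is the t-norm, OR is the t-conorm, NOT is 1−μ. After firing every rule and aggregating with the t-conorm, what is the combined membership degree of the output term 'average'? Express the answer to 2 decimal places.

R1: strong=0.23, high=0.11, coarse=0.47; AND[max(0, a+b−1)] → w = 0.00
R2: high=0.11 → w = 0.11
R3: regular=0.71, high=0.11, coarse=0.47; AND[max(0, a+b−1)] → w = 0.00
Rules with consequent 'average': {R1, R2} → strengths 0.00, 0.11
Aggregate via t-conorm [min(1, a+b)]: 0.11

0.11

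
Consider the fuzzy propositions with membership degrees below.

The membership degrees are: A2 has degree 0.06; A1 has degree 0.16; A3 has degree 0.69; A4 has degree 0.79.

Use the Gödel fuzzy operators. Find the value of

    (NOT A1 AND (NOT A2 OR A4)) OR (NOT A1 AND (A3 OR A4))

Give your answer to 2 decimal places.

0.84

NOT A1 = 1 − 0.16 = 0.84
NOT A2 = 1 − 0.06 = 0.94
NOT A2 OR A4 = max(a, b) on (0.94, 0.79) = 0.94
NOT A1 AND (NOT A2 OR A4) = min(a, b) on (0.84, 0.94) = 0.84
NOT A1 = 1 − 0.16 = 0.84
A3 OR A4 = max(a, b) on (0.69, 0.79) = 0.79
NOT A1 AND (A3 OR A4) = min(a, b) on (0.84, 0.79) = 0.79
(NOT A1 AND (NOT A2 OR A4)) OR (NOT A1 AND (A3 OR A4)) = max(a, b) on (0.84, 0.79) = 0.84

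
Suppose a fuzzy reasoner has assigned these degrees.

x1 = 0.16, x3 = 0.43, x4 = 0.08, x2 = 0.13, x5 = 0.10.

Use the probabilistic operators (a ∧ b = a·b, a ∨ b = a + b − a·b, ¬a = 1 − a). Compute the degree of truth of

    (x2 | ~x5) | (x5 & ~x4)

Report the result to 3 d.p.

~x5 = 1 − 0.1000 = 0.9000
x2 | ~x5 = a + b − a·b on (0.1300, 0.9000) = 0.9130
~x4 = 1 − 0.0800 = 0.9200
x5 & ~x4 = a·b on (0.1000, 0.9200) = 0.0920
(x2 | ~x5) | (x5 & ~x4) = a + b − a·b on (0.9130, 0.0920) = 0.9210

0.921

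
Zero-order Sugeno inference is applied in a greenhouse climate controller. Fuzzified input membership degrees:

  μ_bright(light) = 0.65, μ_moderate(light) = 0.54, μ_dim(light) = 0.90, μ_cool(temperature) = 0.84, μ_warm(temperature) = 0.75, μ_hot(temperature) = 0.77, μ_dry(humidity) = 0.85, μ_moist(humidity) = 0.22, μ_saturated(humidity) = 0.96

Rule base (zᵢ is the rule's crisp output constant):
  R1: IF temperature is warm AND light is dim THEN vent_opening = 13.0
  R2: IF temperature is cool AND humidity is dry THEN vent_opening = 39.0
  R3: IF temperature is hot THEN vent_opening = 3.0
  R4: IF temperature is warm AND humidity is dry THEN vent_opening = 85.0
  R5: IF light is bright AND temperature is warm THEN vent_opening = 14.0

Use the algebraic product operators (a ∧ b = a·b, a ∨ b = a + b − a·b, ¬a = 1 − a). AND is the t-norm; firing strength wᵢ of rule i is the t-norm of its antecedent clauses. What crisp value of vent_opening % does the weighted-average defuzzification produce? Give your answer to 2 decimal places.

30.43

R1 (z=13.0): warm=0.75, dim=0.90; AND[a·b] → w = 0.6750
R2 (z=39.0): cool=0.84, dry=0.85; AND[a·b] → w = 0.7140
R3 (z=3.0): hot=0.77 → w = 0.7700
R4 (z=85.0): warm=0.75, dry=0.85; AND[a·b] → w = 0.6375
R5 (z=14.0): bright=0.65, warm=0.75; AND[a·b] → w = 0.4875
Weighted average = (0.6750·13.0 + 0.7140·39.0 + 0.7700·3.0 + 0.6375·85.0 + 0.4875·14.0) / (0.6750 + 0.7140 + 0.7700 + 0.6375 + 0.4875)
  = 99.9435 / 3.2840 = 30.43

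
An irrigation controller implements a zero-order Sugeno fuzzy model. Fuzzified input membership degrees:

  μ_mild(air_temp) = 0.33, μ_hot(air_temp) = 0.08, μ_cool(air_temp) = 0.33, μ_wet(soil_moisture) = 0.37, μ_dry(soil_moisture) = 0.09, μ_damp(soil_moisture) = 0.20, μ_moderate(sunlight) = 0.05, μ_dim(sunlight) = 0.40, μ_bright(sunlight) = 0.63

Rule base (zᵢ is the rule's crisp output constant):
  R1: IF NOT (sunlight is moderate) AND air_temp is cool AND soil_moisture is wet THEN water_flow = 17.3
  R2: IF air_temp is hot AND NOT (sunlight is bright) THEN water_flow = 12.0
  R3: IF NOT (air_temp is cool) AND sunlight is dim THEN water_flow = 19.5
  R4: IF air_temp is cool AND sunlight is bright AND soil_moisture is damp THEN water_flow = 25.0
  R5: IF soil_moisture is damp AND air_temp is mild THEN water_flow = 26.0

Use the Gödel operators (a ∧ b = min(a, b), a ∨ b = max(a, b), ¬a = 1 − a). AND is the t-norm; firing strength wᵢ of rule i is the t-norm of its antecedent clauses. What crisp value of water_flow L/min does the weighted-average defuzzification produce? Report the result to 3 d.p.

R1 (z=17.3): ¬moderate=1−0.05=0.95, cool=0.33, wet=0.37; AND[min(a, b)] → w = 0.33
R2 (z=12.0): hot=0.08, ¬bright=1−0.63=0.37; AND[min(a, b)] → w = 0.08
R3 (z=19.5): ¬cool=1−0.33=0.67, dim=0.40; AND[min(a, b)] → w = 0.40
R4 (z=25.0): cool=0.33, bright=0.63, damp=0.20; AND[min(a, b)] → w = 0.20
R5 (z=26.0): damp=0.20, mild=0.33; AND[min(a, b)] → w = 0.20
Weighted average = (0.33·17.3 + 0.08·12.0 + 0.40·19.5 + 0.20·25.0 + 0.20·26.0) / (0.33 + 0.08 + 0.40 + 0.20 + 0.20)
  = 24.6690 / 1.2100 = 20.388

20.388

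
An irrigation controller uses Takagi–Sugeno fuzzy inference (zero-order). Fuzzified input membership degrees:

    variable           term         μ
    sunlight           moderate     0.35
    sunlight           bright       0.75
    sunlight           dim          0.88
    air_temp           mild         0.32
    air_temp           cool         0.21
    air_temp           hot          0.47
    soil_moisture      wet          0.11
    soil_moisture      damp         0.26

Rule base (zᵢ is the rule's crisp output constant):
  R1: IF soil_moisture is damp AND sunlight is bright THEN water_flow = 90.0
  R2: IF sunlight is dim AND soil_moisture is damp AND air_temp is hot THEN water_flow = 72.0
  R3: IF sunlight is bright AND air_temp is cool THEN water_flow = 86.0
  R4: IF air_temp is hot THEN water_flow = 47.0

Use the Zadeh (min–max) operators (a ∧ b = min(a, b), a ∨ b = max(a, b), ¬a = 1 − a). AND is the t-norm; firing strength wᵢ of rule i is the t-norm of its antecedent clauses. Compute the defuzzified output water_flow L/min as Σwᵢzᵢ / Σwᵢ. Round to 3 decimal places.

68.558

R1 (z=90.0): damp=0.26, bright=0.75; AND[min(a, b)] → w = 0.26
R2 (z=72.0): dim=0.88, damp=0.26, hot=0.47; AND[min(a, b)] → w = 0.26
R3 (z=86.0): bright=0.75, cool=0.21; AND[min(a, b)] → w = 0.21
R4 (z=47.0): hot=0.47 → w = 0.47
Weighted average = (0.26·90.0 + 0.26·72.0 + 0.21·86.0 + 0.47·47.0) / (0.26 + 0.26 + 0.21 + 0.47)
  = 82.2700 / 1.2000 = 68.558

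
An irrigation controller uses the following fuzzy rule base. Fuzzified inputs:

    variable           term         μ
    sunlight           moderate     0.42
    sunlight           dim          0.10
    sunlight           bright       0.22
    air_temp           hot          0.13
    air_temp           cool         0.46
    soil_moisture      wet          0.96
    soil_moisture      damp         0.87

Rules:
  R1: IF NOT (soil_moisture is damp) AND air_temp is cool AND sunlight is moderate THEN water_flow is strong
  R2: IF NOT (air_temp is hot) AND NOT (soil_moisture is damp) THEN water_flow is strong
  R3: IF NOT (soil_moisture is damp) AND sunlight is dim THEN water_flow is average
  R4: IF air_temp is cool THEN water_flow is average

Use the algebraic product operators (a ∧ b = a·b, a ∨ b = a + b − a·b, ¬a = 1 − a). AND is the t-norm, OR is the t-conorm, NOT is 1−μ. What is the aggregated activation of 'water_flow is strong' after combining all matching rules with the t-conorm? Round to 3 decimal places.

0.135

R1: ¬damp=1−0.87=0.13, cool=0.46, moderate=0.42; AND[a·b] → w = 0.0251
R2: ¬hot=1−0.13=0.87, ¬damp=1−0.87=0.13; AND[a·b] → w = 0.1131
R3: ¬damp=1−0.87=0.13, dim=0.10; AND[a·b] → w = 0.0130
R4: cool=0.46 → w = 0.4600
Rules with consequent 'strong': {R1, R2} → strengths 0.0251, 0.1131
Aggregate via t-conorm [a + b − a·b]: 0.1354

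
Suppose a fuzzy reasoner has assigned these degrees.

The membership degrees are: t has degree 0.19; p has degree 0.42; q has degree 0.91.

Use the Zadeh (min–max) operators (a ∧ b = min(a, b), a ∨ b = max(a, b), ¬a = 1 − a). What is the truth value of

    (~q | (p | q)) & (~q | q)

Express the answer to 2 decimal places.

~q = 1 − 0.91 = 0.09
p | q = max(a, b) on (0.42, 0.91) = 0.91
~q | (p | q) = max(a, b) on (0.09, 0.91) = 0.91
~q = 1 − 0.91 = 0.09
~q | q = max(a, b) on (0.09, 0.91) = 0.91
(~q | (p | q)) & (~q | q) = min(a, b) on (0.91, 0.91) = 0.91

0.91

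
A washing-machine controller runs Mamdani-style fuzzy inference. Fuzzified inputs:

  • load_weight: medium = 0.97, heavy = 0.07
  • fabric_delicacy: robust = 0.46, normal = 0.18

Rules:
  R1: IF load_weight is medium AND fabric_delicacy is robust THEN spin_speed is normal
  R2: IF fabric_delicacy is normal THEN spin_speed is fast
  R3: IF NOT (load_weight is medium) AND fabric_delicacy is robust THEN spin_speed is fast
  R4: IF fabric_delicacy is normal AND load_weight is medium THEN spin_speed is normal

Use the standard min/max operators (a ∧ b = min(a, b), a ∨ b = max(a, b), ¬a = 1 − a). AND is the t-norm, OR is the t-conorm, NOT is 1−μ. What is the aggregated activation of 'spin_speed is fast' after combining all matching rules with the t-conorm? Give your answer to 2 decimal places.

R1: medium=0.97, robust=0.46; AND[min(a, b)] → w = 0.46
R2: normal=0.18 → w = 0.18
R3: ¬medium=1−0.97=0.03, robust=0.46; AND[min(a, b)] → w = 0.03
R4: normal=0.18, medium=0.97; AND[min(a, b)] → w = 0.18
Rules with consequent 'fast': {R2, R3} → strengths 0.18, 0.03
Aggregate via t-conorm [max(a, b)]: 0.18

0.18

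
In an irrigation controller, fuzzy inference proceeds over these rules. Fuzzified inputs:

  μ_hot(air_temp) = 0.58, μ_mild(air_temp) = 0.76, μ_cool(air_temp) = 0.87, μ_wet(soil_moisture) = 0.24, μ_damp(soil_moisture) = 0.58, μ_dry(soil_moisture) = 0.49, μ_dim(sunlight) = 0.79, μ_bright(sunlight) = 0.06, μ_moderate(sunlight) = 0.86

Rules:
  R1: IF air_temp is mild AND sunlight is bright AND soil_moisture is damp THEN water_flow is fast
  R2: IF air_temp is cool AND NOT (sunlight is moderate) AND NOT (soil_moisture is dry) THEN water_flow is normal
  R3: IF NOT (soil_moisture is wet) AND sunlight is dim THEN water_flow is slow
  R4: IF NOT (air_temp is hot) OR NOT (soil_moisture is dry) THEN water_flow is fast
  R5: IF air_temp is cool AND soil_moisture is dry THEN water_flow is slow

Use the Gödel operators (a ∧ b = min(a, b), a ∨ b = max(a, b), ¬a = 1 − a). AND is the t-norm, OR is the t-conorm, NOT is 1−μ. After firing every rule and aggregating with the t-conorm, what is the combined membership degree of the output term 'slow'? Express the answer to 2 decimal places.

R1: mild=0.76, bright=0.06, damp=0.58; AND[min(a, b)] → w = 0.06
R2: cool=0.87, ¬moderate=1−0.86=0.14, ¬dry=1−0.49=0.51; AND[min(a, b)] → w = 0.14
R3: ¬wet=1−0.24=0.76, dim=0.79; AND[min(a, b)] → w = 0.76
R4: ¬hot=1−0.58=0.42, ¬dry=1−0.49=0.51; OR[max(a, b)] → w = 0.51
R5: cool=0.87, dry=0.49; AND[min(a, b)] → w = 0.49
Rules with consequent 'slow': {R3, R5} → strengths 0.76, 0.49
Aggregate via t-conorm [max(a, b)]: 0.76

0.76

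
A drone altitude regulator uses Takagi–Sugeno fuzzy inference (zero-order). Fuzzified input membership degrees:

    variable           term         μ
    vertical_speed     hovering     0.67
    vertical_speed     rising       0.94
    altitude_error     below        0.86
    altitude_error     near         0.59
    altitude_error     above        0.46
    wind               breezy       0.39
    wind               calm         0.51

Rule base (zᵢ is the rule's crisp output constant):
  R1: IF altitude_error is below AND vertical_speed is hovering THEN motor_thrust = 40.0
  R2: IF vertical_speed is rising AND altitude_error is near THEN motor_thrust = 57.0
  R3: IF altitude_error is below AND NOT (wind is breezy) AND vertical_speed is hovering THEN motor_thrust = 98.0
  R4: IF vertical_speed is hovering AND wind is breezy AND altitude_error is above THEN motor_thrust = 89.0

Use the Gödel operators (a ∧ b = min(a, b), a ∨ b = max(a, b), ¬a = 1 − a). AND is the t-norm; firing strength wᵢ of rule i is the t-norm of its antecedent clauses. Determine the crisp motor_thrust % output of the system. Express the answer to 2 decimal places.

68.55

R1 (z=40.0): below=0.86, hovering=0.67; AND[min(a, b)] → w = 0.67
R2 (z=57.0): rising=0.94, near=0.59; AND[min(a, b)] → w = 0.59
R3 (z=98.0): below=0.86, ¬breezy=1−0.39=0.61, hovering=0.67; AND[min(a, b)] → w = 0.61
R4 (z=89.0): hovering=0.67, breezy=0.39, above=0.46; AND[min(a, b)] → w = 0.39
Weighted average = (0.67·40.0 + 0.59·57.0 + 0.61·98.0 + 0.39·89.0) / (0.67 + 0.59 + 0.61 + 0.39)
  = 154.9200 / 2.2600 = 68.55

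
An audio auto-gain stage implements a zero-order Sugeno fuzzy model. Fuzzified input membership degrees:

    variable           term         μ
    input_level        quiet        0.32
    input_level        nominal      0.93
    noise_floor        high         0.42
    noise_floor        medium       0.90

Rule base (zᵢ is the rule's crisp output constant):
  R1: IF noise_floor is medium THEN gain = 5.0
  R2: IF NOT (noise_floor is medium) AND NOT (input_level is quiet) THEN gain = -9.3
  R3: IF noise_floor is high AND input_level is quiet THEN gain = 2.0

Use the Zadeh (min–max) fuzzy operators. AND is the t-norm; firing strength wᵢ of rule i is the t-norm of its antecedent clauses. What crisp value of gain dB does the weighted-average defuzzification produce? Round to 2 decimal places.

R1 (z=5.0): medium=0.90 → w = 0.90
R2 (z=-9.3): ¬medium=1−0.90=0.10, ¬quiet=1−0.32=0.68; AND[min(a, b)] → w = 0.10
R3 (z=2.0): high=0.42, quiet=0.32; AND[min(a, b)] → w = 0.32
Weighted average = (0.90·5.0 + 0.10·-9.3 + 0.32·2.0) / (0.90 + 0.10 + 0.32)
  = 4.2100 / 1.3200 = 3.19

3.19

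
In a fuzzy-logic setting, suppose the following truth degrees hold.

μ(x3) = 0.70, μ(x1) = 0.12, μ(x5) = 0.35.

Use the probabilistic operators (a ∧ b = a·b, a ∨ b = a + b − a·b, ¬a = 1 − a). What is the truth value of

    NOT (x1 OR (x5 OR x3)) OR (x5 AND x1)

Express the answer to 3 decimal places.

x5 OR x3 = a + b − a·b on (0.3500, 0.7000) = 0.8050
x1 OR (x5 OR x3) = a + b − a·b on (0.1200, 0.8050) = 0.8284
NOT (x1 OR (x5 OR x3)) = 1 − 0.8284 = 0.1716
x5 AND x1 = a·b on (0.3500, 0.1200) = 0.0420
NOT (x1 OR (x5 OR x3)) OR (x5 AND x1) = a + b − a·b on (0.1716, 0.0420) = 0.2064

0.206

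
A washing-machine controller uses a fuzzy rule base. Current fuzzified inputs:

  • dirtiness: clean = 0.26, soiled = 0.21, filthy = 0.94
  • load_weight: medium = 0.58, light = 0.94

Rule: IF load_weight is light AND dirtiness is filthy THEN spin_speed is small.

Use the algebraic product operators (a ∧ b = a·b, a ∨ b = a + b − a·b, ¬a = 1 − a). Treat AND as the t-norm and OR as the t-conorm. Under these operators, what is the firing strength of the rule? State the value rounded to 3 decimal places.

firing strength: light=0.94, filthy=0.94; AND[a·b] → w = 0.8836

0.884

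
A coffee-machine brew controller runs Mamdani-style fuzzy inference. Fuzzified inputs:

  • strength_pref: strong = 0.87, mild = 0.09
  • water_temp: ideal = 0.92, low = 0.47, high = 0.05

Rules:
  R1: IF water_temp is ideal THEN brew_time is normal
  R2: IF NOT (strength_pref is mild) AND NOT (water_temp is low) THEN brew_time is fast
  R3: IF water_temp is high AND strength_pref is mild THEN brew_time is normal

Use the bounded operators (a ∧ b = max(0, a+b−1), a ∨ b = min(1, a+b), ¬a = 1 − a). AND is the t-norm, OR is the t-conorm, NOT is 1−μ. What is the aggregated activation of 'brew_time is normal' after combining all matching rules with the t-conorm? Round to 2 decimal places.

0.92

R1: ideal=0.92 → w = 0.92
R2: ¬mild=1−0.09=0.91, ¬low=1−0.47=0.53; AND[max(0, a+b−1)] → w = 0.44
R3: high=0.05, mild=0.09; AND[max(0, a+b−1)] → w = 0.00
Rules with consequent 'normal': {R1, R3} → strengths 0.92, 0.00
Aggregate via t-conorm [min(1, a+b)]: 0.92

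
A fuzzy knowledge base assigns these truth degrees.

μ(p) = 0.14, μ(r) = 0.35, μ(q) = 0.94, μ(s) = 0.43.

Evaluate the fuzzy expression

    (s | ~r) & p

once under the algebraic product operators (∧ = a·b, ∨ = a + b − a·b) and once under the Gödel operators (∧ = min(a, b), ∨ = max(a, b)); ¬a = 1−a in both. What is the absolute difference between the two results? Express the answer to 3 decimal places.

0.028

Under algebraic product:
  ~r = 1 − 0.3500 = 0.6500
  s | ~r = a + b − a·b on (0.4300, 0.6500) = 0.8005
  (s | ~r) & p = a·b on (0.8005, 0.1400) = 0.1121
  → value = 0.1121
Under Gödel:
  ~r = 1 − 0.35 = 0.65
  s | ~r = max(a, b) on (0.43, 0.65) = 0.65
  (s | ~r) & p = min(a, b) on (0.65, 0.14) = 0.14
  → value = 0.1400
|0.1121 − 0.1400| = 0.028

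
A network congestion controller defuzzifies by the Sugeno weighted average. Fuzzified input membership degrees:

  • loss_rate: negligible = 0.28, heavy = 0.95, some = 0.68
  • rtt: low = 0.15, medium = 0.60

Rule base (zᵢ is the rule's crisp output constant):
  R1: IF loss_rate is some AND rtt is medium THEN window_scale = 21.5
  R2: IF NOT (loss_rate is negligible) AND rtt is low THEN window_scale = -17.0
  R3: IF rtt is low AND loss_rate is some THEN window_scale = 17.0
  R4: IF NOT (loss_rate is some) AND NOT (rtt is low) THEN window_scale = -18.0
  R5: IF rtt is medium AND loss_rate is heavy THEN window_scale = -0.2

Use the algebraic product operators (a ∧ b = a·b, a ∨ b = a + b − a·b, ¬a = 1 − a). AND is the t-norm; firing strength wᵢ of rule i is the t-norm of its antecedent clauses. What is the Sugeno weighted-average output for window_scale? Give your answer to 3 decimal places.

R1 (z=21.5): some=0.68, medium=0.60; AND[a·b] → w = 0.4080
R2 (z=-17.0): ¬negligible=1−0.28=0.72, low=0.15; AND[a·b] → w = 0.1080
R3 (z=17.0): low=0.15, some=0.68; AND[a·b] → w = 0.1020
R4 (z=-18.0): ¬some=1−0.68=0.32, ¬low=1−0.15=0.85; AND[a·b] → w = 0.2720
R5 (z=-0.2): medium=0.60, heavy=0.95; AND[a·b] → w = 0.5700
Weighted average = (0.4080·21.5 + 0.1080·-17.0 + 0.1020·17.0 + 0.2720·-18.0 + 0.5700·-0.2) / (0.4080 + 0.1080 + 0.1020 + 0.2720 + 0.5700)
  = 3.6600 / 1.4600 = 2.507

2.507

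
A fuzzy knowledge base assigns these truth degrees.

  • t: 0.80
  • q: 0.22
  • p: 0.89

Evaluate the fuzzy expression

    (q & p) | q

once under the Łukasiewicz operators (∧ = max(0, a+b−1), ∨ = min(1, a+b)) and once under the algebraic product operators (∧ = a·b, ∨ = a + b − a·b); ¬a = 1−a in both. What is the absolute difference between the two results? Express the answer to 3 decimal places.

Under Łukasiewicz:
  q & p = max(0, a+b−1) on (0.22, 0.89) = 0.11
  (q & p) | q = min(1, a+b) on (0.11, 0.22) = 0.33
  → value = 0.3300
Under algebraic product:
  q & p = a·b on (0.2200, 0.8900) = 0.1958
  (q & p) | q = a + b − a·b on (0.1958, 0.2200) = 0.3727
  → value = 0.3727
|0.3300 − 0.3727| = 0.043

0.043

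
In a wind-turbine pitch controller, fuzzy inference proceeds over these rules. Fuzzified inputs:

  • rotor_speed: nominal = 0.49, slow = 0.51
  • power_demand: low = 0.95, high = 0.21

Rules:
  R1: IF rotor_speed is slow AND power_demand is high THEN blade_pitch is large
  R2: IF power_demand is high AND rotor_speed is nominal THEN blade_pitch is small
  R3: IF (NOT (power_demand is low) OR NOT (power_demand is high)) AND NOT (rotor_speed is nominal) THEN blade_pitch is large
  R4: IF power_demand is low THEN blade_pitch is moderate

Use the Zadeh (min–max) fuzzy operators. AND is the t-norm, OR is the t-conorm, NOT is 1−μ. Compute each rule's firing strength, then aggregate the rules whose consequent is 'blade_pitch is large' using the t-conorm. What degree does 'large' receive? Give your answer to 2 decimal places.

R1: slow=0.51, high=0.21; AND[min(a, b)] → w = 0.21
R2: high=0.21, nominal=0.49; AND[min(a, b)] → w = 0.21
R3: (¬low=1−0.95=0.05 OR ¬high=1−0.21=0.79) = 0.79; AND[min(a, b)] with ¬nominal=1−0.49=0.51 → w = 0.51
R4: low=0.95 → w = 0.95
Rules with consequent 'large': {R1, R3} → strengths 0.21, 0.51
Aggregate via t-conorm [max(a, b)]: 0.51

0.51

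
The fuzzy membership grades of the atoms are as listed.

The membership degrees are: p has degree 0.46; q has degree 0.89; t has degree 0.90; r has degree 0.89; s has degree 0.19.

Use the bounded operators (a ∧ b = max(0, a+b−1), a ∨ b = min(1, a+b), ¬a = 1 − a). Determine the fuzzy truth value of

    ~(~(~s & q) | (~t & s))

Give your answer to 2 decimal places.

~s = 1 − 0.19 = 0.81
~s & q = max(0, a+b−1) on (0.81, 0.89) = 0.70
~(~s & q) = 1 − 0.70 = 0.30
~t = 1 − 0.90 = 0.10
~t & s = max(0, a+b−1) on (0.10, 0.19) = 0.00
~(~s & q) | (~t & s) = min(1, a+b) on (0.30, 0.00) = 0.30
~(~(~s & q) | (~t & s)) = 1 − 0.30 = 0.70

0.70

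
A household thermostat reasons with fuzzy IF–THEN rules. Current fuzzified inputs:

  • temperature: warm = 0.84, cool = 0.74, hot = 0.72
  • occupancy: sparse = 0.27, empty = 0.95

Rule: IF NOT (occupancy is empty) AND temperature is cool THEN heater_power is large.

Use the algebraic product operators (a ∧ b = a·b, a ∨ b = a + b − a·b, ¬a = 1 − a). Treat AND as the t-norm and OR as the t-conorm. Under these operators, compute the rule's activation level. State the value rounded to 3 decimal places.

firing strength: ¬empty=1−0.95=0.05, cool=0.74; AND[a·b] → w = 0.0370

0.037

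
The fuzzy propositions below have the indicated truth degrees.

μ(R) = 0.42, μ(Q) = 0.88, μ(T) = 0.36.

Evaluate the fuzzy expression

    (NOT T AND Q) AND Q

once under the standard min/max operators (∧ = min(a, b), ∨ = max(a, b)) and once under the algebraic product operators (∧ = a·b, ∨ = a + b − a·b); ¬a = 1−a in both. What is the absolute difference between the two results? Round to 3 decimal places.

0.144

Under standard min/max:
  NOT T = 1 − 0.36 = 0.64
  NOT T AND Q = min(a, b) on (0.64, 0.88) = 0.64
  (NOT T AND Q) AND Q = min(a, b) on (0.64, 0.88) = 0.64
  → value = 0.6400
Under algebraic product:
  NOT T = 1 − 0.3600 = 0.6400
  NOT T AND Q = a·b on (0.6400, 0.8800) = 0.5632
  (NOT T AND Q) AND Q = a·b on (0.5632, 0.8800) = 0.4956
  → value = 0.4956
|0.6400 − 0.4956| = 0.144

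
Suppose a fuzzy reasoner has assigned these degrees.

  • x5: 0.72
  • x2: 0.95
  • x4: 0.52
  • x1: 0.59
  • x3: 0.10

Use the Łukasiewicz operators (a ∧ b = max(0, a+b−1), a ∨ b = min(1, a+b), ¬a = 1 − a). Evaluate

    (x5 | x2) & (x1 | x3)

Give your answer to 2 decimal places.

0.69

x5 | x2 = min(1, a+b) on (0.72, 0.95) = 1.00
x1 | x3 = min(1, a+b) on (0.59, 0.10) = 0.69
(x5 | x2) & (x1 | x3) = max(0, a+b−1) on (1.00, 0.69) = 0.69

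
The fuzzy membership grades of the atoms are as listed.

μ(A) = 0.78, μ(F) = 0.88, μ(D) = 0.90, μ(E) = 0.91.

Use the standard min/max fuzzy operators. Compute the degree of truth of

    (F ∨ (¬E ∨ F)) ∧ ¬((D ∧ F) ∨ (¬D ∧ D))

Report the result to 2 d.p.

0.12

¬E = 1 − 0.91 = 0.09
¬E ∨ F = max(a, b) on (0.09, 0.88) = 0.88
F ∨ (¬E ∨ F) = max(a, b) on (0.88, 0.88) = 0.88
D ∧ F = min(a, b) on (0.90, 0.88) = 0.88
¬D = 1 − 0.90 = 0.10
¬D ∧ D = min(a, b) on (0.10, 0.90) = 0.10
(D ∧ F) ∨ (¬D ∧ D) = max(a, b) on (0.88, 0.10) = 0.88
¬((D ∧ F) ∨ (¬D ∧ D)) = 1 − 0.88 = 0.12
(F ∨ (¬E ∨ F)) ∧ ¬((D ∧ F) ∨ (¬D ∧ D)) = min(a, b) on (0.88, 0.12) = 0.12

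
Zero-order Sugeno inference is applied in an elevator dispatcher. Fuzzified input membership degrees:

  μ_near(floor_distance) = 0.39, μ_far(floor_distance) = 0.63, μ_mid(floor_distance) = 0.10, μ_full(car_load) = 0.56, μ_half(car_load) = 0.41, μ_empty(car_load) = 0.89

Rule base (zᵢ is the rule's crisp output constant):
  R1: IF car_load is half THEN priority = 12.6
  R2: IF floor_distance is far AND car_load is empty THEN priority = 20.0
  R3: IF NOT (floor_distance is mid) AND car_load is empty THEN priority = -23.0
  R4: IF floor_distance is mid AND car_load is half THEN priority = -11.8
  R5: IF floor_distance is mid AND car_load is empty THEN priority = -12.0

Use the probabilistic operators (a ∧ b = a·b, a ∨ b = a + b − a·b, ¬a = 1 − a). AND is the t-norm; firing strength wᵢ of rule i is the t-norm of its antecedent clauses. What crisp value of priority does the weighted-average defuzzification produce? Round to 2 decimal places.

-1.89

R1 (z=12.6): half=0.41 → w = 0.4100
R2 (z=20.0): far=0.63, empty=0.89; AND[a·b] → w = 0.5607
R3 (z=-23.0): ¬mid=1−0.10=0.90, empty=0.89; AND[a·b] → w = 0.8010
R4 (z=-11.8): mid=0.10, half=0.41; AND[a·b] → w = 0.0410
R5 (z=-12.0): mid=0.10, empty=0.89; AND[a·b] → w = 0.0890
Weighted average = (0.4100·12.6 + 0.5607·20.0 + 0.8010·-23.0 + 0.0410·-11.8 + 0.0890·-12.0) / (0.4100 + 0.5607 + 0.8010 + 0.0410 + 0.0890)
  = -3.5948 / 1.9017 = -1.89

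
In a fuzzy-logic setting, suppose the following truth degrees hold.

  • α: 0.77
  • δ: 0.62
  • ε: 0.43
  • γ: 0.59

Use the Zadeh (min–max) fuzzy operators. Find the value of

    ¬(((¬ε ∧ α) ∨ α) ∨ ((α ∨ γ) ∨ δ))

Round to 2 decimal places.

0.23

¬ε = 1 − 0.43 = 0.57
¬ε ∧ α = min(a, b) on (0.57, 0.77) = 0.57
(¬ε ∧ α) ∨ α = max(a, b) on (0.57, 0.77) = 0.77
α ∨ γ = max(a, b) on (0.77, 0.59) = 0.77
(α ∨ γ) ∨ δ = max(a, b) on (0.77, 0.62) = 0.77
((¬ε ∧ α) ∨ α) ∨ ((α ∨ γ) ∨ δ) = max(a, b) on (0.77, 0.77) = 0.77
¬(((¬ε ∧ α) ∨ α) ∨ ((α ∨ γ) ∨ δ)) = 1 − 0.77 = 0.23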